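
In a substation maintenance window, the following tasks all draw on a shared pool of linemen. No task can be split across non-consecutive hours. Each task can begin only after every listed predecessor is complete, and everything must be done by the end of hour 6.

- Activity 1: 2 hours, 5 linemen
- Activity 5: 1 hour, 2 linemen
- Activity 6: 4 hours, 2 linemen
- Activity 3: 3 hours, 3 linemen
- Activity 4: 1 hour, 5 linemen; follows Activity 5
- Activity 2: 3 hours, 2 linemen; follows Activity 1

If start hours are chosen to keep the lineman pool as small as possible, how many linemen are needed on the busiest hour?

Early-start (Activity 1@1, Activity 5@1, Activity 6@1, Activity 3@1, Activity 4@2, Activity 2@3) gives peak 15: h1:12  h2:15  h3:7  h4:4  h5:2  h6:0.
Shift Activity 6→2, Activity 3→3, Activity 4→6.
Schedule Activity 1@1, Activity 5@1, Activity 6@2, Activity 3@3, Activity 4@6, Activity 2@3: h1:7  h2:7  h3:7  h4:7  h5:7  h6:5 — peak 7.
Total lineman-hours = 40 over 6 hours ⇒ peak ≥ ⌈40/6⌉ = 7, so 7 is optimal.

7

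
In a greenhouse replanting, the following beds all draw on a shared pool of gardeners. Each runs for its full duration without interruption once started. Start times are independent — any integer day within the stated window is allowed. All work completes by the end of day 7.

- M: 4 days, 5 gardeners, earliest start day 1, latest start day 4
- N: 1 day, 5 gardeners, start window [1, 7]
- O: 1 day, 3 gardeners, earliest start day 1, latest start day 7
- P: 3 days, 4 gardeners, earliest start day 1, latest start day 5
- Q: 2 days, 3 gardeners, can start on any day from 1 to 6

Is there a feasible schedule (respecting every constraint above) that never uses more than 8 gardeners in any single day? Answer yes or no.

no

The minimum achievable peak is 9; 8 < 9, so no feasible schedule stays within the cap.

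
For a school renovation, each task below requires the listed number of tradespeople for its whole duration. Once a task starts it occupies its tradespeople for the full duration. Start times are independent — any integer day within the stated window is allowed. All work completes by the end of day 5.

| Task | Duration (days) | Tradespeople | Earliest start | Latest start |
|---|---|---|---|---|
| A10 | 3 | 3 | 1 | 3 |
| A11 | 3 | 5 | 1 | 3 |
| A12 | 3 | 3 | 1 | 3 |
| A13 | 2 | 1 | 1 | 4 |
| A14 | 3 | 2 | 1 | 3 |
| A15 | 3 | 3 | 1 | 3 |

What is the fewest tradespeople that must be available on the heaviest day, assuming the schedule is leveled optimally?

Early-start (A10@1, A11@1, A12@1, A13@1, A14@1, A15@1) gives peak 17: d1:17  d2:17  d3:16  d4:0  d5:0.
Shift A15→3.
Schedule A10@1, A11@1, A12@1, A13@1, A14@1, A15@3: d1:14  d2:14  d3:16  d4:3  d5:3 — peak 16.

16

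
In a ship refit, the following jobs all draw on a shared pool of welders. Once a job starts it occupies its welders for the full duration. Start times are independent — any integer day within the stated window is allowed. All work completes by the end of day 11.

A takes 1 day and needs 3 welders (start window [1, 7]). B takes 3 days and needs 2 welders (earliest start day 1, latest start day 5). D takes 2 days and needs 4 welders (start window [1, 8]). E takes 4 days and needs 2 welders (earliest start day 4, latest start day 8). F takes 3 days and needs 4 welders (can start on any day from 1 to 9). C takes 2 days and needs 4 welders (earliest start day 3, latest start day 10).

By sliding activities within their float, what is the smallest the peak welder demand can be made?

5

Early-start (A@1, B@1, D@1, E@4, F@1, C@3) gives peak 13: d1:13  d2:10  d3:10  d4:6  d5:2  d6:2  d7:2  d8:0  d9:0  d10:0  d11:0.
Shift A→4, B→5, D→8, C→10.
Schedule A@4, B@5, D@8, E@4, F@1, C@10: d1:4  d2:4  d3:4  d4:5  d5:4  d6:4  d7:4  d8:4  d9:4  d10:4  d11:4 — peak 5.
Total welder-days = 45 over 11 days ⇒ peak ≥ ⌈45/11⌉ = 5, so 5 is optimal.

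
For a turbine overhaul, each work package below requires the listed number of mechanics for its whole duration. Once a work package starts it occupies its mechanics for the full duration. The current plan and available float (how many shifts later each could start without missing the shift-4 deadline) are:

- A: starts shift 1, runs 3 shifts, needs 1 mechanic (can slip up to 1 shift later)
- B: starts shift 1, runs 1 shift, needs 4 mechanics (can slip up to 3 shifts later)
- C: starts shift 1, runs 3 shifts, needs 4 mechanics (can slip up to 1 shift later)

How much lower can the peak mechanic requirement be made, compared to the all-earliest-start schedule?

Early-start peak: s1:9  s2:5  s3:5  s4:0 ⇒ 9.
Leveled (A@1, B@1, C@2): s1:5  s2:5  s3:5  s4:4 ⇒ 5.
Reduction 9 − 5 = 4.

4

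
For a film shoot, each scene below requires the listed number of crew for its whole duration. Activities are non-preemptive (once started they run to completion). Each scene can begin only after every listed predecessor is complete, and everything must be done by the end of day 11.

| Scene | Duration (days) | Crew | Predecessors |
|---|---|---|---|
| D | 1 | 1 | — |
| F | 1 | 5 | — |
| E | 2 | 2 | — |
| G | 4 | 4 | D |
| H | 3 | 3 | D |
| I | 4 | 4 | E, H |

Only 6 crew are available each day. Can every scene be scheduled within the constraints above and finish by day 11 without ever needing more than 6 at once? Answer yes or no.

The minimum achievable peak is 7; 6 < 7, so no feasible schedule stays within the cap.

no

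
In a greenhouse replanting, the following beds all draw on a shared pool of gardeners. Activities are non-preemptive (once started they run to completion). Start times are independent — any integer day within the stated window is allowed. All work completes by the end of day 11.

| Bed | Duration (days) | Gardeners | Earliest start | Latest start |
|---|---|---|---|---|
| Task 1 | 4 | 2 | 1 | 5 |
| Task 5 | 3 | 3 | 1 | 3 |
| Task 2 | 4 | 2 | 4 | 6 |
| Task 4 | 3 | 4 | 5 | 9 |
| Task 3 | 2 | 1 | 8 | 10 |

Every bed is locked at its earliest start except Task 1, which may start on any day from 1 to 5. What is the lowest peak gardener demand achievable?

Task 1@1: d1:5  d2:5  d3:5  d4:4  d5:6  d6:6  d7:6  d8:1  d9:1  d10:0  d11:0 → peak 6
Task 1@2: d1:3  d2:5  d3:5  d4:4  d5:8  d6:6  d7:6  d8:1  d9:1  d10:0  d11:0 → peak 8
Task 1@3: d1:3  d2:3  d3:5  d4:4  d5:8  d6:8  d7:6  d8:1  d9:1  d10:0  d11:0 → peak 8
Task 1@4: d1:3  d2:3  d3:3  d4:4  d5:8  d6:8  d7:8  d8:1  d9:1  d10:0  d11:0 → peak 8
Task 1@5: d1:3  d2:3  d3:3  d4:2  d5:8  d6:8  d7:8  d8:3  d9:1  d10:0  d11:0 → peak 8
Best is Task 1@1, peak 6.

6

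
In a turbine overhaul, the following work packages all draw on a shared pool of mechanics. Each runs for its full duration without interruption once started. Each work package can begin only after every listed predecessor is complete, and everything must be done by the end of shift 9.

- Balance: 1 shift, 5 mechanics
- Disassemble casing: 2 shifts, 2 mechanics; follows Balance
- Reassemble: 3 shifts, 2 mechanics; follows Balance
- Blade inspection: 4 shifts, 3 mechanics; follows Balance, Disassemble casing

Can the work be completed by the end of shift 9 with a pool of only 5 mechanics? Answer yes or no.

yes

Schedule Balance@1, Disassemble casing@2, Reassemble@2, Blade inspection@4: s1:5  s2:4  s3:4  s4:5  s5:3  s6:3  s7:3  s8:0  s9:0 — peak 5 ≤ 5.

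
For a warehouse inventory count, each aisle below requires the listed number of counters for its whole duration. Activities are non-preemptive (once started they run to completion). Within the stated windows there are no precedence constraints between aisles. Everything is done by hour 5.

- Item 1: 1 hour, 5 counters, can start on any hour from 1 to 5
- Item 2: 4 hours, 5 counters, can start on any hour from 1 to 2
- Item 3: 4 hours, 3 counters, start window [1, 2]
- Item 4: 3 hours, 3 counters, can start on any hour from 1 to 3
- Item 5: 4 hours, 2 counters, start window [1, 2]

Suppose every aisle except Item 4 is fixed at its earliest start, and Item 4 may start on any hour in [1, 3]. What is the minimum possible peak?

15

Item 4@1: h1:18  h2:13  h3:13  h4:10  h5:0 → peak 18
Item 4@2: h1:15  h2:13  h3:13  h4:13  h5:0 → peak 15
Item 4@3: h1:15  h2:10  h3:13  h4:13  h5:3 → peak 15
Best is Item 4@2, peak 15.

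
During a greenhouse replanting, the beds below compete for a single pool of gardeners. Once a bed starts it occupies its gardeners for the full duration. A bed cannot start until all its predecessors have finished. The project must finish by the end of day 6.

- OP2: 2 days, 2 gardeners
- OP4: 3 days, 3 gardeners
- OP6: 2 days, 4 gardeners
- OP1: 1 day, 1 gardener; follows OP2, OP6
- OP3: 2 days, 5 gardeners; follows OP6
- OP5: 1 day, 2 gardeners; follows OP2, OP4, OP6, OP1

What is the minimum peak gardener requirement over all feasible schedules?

Early-start (OP2@1, OP4@1, OP6@1, OP1@3, OP3@3, OP5@4) gives peak 9: d1:9  d2:9  d3:9  d4:7  d5:0  d6:0.
Shift OP6→3, OP1→5, OP3→5, OP5→6.
Schedule OP2@1, OP4@1, OP6@3, OP1@5, OP3@5, OP5@6: d1:5  d2:5  d3:7  d4:4  d5:6  d6:7 — peak 7.

7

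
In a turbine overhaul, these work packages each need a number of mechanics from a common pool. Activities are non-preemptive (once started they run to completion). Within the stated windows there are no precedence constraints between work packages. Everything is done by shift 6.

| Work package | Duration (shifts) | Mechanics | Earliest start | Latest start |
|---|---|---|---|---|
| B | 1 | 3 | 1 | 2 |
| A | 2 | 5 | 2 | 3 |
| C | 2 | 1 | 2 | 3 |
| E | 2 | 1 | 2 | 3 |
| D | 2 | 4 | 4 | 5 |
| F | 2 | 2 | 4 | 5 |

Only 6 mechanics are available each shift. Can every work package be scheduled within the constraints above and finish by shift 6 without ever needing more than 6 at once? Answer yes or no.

The minimum achievable peak is 7; 6 < 7, so no feasible schedule stays within the cap.

no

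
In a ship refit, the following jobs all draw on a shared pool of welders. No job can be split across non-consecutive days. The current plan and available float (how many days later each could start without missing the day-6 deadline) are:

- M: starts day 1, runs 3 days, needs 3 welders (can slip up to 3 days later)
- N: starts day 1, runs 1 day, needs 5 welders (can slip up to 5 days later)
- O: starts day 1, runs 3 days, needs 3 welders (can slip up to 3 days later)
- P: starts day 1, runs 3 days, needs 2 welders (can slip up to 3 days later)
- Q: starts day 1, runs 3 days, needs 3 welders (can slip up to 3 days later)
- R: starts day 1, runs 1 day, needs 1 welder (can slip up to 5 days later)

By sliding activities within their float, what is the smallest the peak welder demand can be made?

8

Early-start (M@1, N@1, O@1, P@1, Q@1, R@1) gives peak 17: d1:17  d2:11  d3:11  d4:0  d5:0  d6:0.
Shift O→2, P→2, Q→4, R→5.
Schedule M@1, N@1, O@2, P@2, Q@4, R@5: d1:8  d2:8  d3:8  d4:8  d5:4  d6:3 — peak 8.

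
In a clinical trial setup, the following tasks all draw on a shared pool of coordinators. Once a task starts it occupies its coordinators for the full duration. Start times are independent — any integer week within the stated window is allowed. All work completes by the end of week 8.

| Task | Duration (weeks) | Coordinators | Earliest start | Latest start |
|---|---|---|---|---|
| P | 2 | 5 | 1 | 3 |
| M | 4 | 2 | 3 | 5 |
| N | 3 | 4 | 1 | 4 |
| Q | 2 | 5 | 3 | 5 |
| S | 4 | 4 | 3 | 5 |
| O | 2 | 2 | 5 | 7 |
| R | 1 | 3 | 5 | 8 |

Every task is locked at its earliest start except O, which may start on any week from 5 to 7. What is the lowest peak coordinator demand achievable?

15

O@5: w1:9  w2:9  w3:15  w4:11  w5:11  w6:8  w7:0  w8:0 → peak 15
O@6: w1:9  w2:9  w3:15  w4:11  w5:9  w6:8  w7:2  w8:0 → peak 15
O@7: w1:9  w2:9  w3:15  w4:11  w5:9  w6:6  w7:2  w8:2 → peak 15
Best is O@5, peak 15.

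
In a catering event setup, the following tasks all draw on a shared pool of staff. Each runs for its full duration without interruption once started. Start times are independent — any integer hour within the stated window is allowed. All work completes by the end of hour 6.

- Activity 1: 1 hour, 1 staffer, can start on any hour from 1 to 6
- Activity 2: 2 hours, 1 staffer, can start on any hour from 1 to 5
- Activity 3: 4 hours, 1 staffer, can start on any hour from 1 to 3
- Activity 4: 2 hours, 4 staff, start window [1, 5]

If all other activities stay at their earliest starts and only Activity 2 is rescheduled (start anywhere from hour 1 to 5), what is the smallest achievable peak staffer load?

6

Activity 2@1: h1:7  h2:6  h3:1  h4:1  h5:0  h6:0 → peak 7
Activity 2@2: h1:6  h2:6  h3:2  h4:1  h5:0  h6:0 → peak 6
Activity 2@3: h1:6  h2:5  h3:2  h4:2  h5:0  h6:0 → peak 6
Activity 2@4: h1:6  h2:5  h3:1  h4:2  h5:1  h6:0 → peak 6
Activity 2@5: h1:6  h2:5  h3:1  h4:1  h5:1  h6:1 → peak 6
Best is Activity 2@2, peak 6.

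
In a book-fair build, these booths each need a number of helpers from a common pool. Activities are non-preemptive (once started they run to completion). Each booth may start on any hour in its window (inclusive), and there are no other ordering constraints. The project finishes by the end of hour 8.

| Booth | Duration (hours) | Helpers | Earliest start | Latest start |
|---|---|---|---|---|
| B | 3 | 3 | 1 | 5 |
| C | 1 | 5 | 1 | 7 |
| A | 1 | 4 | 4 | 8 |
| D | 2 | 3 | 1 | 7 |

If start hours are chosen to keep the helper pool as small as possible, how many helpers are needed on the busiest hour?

Early-start (B@1, C@1, A@4, D@1) gives peak 11: h1:11  h2:6  h3:3  h4:4  h5:0  h6:0  h7:0  h8:0.
Shift C→4, A→5, D→6.
Schedule B@1, C@4, A@5, D@6: h1:3  h2:3  h3:3  h4:5  h5:4  h6:3  h7:3  h8:0 — peak 5.

5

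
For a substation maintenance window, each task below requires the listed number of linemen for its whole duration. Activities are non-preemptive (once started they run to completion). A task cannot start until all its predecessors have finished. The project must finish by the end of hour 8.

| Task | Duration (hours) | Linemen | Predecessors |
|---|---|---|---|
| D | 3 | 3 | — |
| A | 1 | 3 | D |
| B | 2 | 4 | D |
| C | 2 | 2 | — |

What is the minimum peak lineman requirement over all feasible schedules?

Early-start (D@1, A@4, B@4, C@1) gives peak 7: h1:5  h2:5  h3:3  h4:7  h5:4  h6:0  h7:0  h8:0.
Shift B→5, C→7.
Schedule D@1, A@4, B@5, C@7: h1:3  h2:3  h3:3  h4:3  h5:4  h6:4  h7:2  h8:2 — peak 4.

4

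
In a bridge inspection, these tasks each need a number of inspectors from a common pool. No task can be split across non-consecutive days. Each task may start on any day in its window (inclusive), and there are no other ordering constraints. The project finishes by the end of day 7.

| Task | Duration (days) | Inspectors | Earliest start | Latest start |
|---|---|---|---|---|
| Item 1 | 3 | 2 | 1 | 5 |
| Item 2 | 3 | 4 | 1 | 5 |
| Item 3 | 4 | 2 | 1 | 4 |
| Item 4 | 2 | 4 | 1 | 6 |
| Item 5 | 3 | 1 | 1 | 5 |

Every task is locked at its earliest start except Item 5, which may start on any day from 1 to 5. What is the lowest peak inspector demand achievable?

12

Item 5@1: d1:13  d2:13  d3:9  d4:2  d5:0  d6:0  d7:0 → peak 13
Item 5@2: d1:12  d2:13  d3:9  d4:3  d5:0  d6:0  d7:0 → peak 13
Item 5@3: d1:12  d2:12  d3:9  d4:3  d5:1  d6:0  d7:0 → peak 12
Item 5@4: d1:12  d2:12  d3:8  d4:3  d5:1  d6:1  d7:0 → peak 12
Item 5@5: d1:12  d2:12  d3:8  d4:2  d5:1  d6:1  d7:1 → peak 12
Best is Item 5@3, peak 12.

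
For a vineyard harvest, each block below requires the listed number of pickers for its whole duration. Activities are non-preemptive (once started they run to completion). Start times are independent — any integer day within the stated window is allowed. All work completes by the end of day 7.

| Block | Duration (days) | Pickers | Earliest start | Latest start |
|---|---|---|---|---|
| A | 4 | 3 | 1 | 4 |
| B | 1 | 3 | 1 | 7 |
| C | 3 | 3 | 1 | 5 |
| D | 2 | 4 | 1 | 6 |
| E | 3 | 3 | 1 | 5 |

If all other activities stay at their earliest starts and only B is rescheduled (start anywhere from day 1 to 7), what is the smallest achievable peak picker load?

13

B@1: d1:16  d2:13  d3:9  d4:3  d5:0  d6:0  d7:0 → peak 16
B@2: d1:13  d2:16  d3:9  d4:3  d5:0  d6:0  d7:0 → peak 16
B@3: d1:13  d2:13  d3:12  d4:3  d5:0  d6:0  d7:0 → peak 13
B@4: d1:13  d2:13  d3:9  d4:6  d5:0  d6:0  d7:0 → peak 13
B@5: d1:13  d2:13  d3:9  d4:3  d5:3  d6:0  d7:0 → peak 13
B@6: d1:13  d2:13  d3:9  d4:3  d5:0  d6:3  d7:0 → peak 13
B@7: d1:13  d2:13  d3:9  d4:3  d5:0  d6:0  d7:3 → peak 13
Best is B@3, peak 13.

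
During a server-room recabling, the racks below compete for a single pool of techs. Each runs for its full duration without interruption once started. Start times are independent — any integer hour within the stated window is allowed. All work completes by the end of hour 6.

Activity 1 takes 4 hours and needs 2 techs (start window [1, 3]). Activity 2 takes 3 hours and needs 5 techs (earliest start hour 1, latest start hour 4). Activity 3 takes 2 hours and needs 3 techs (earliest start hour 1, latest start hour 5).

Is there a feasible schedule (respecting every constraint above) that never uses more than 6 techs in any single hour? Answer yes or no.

no

The minimum achievable peak is 7; 6 < 7, so no feasible schedule stays within the cap.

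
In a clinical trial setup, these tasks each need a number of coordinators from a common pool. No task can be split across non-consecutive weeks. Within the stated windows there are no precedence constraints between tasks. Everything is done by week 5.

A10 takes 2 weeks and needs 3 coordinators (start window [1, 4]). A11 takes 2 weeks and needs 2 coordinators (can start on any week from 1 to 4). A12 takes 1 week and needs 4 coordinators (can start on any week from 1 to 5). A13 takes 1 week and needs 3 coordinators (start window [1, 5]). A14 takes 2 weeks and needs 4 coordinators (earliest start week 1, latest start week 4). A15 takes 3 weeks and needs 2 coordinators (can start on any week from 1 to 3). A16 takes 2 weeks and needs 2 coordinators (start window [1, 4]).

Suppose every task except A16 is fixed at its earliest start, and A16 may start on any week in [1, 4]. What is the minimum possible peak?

18

A16@1: w1:20  w2:13  w3:2  w4:0  w5:0 → peak 20
A16@2: w1:18  w2:13  w3:4  w4:0  w5:0 → peak 18
A16@3: w1:18  w2:11  w3:4  w4:2  w5:0 → peak 18
A16@4: w1:18  w2:11  w3:2  w4:2  w5:2 → peak 18
Best is A16@2, peak 18.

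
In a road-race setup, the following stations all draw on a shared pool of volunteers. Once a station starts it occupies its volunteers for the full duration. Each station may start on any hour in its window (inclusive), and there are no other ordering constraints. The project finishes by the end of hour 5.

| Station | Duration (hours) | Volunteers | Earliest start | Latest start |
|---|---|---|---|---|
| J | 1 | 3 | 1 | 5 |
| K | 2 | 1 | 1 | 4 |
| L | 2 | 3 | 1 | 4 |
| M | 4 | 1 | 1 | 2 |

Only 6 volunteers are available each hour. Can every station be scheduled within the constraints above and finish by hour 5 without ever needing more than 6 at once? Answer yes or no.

Schedule J@1, K@1, L@3, M@2: h1:4  h2:2  h3:4  h4:4  h5:1 — peak 4 ≤ 6.

yes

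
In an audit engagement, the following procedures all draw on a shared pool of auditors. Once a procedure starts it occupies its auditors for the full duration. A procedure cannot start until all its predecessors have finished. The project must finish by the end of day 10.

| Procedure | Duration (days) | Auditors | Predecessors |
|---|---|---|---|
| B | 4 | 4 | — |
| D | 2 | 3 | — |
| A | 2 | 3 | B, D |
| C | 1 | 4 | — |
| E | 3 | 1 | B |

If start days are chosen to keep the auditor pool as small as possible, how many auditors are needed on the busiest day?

4

Early-start (B@1, D@1, A@5, C@1, E@5) gives peak 11: d1:11  d2:7  d3:4  d4:4  d5:4  d6:4  d7:1  d8:0  d9:0  d10:0.
Shift D→5, A→7, C→9.
Schedule B@1, D@5, A@7, C@9, E@5: d1:4  d2:4  d3:4  d4:4  d5:4  d6:4  d7:4  d8:3  d9:4  d10:0 — peak 4.
Total auditor-days = 35 over 10 days ⇒ peak ≥ ⌈35/10⌉ = 4, so 4 is optimal.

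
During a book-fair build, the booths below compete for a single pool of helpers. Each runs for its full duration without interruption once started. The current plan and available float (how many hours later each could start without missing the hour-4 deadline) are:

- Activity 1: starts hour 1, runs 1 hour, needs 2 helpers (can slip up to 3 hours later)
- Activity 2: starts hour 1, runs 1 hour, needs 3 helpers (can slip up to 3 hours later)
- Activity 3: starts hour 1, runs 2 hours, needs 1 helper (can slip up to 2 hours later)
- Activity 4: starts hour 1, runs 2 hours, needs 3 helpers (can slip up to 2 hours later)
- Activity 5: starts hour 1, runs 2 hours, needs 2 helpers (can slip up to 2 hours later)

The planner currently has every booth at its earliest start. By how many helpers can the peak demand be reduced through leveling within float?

6

Early-start peak: h1:11  h2:6  h3:0  h4:0 ⇒ 11.
Leveled (Activity 1@1, Activity 2@2, Activity 3@1, Activity 4@3, Activity 5@3): h1:3  h2:4  h3:5  h4:5 ⇒ 5.
Reduction 11 − 5 = 6.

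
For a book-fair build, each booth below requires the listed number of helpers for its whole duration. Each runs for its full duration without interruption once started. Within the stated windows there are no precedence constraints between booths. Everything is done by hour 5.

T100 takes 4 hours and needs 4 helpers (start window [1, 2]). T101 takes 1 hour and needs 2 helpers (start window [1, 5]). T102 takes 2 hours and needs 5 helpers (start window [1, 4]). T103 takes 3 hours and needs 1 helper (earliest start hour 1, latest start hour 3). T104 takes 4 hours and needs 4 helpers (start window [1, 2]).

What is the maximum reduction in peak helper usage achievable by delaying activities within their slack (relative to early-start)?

3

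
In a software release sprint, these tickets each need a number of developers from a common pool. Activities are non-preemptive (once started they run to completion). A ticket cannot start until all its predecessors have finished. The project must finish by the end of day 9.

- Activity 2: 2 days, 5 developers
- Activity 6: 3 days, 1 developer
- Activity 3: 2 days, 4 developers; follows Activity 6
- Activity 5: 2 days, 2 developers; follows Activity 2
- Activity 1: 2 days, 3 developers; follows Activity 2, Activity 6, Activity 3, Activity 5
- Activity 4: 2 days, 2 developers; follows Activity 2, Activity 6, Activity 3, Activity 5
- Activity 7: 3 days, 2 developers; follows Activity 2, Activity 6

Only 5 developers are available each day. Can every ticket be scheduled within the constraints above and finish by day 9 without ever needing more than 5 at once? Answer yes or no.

no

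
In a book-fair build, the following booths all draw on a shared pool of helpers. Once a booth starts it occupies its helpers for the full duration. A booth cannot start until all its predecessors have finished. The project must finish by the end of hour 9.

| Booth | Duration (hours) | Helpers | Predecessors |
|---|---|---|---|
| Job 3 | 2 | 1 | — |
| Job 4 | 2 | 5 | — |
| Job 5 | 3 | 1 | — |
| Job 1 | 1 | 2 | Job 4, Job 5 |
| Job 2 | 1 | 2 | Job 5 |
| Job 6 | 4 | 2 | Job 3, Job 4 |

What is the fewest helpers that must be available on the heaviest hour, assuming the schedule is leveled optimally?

Early-start (Job 3@1, Job 4@1, Job 5@1, Job 1@4, Job 2@4, Job 6@3) gives peak 7: h1:7  h2:7  h3:3  h4:6  h5:2  h6:2  h7:0  h8:0  h9:0.
Shift Job 4→3, Job 5→5, Job 1→8, Job 2→9, Job 6→5.
Schedule Job 3@1, Job 4@3, Job 5@5, Job 1@8, Job 2@9, Job 6@5: h1:1  h2:1  h3:5  h4:5  h5:3  h6:3  h7:3  h8:4  h9:2 — peak 5.

5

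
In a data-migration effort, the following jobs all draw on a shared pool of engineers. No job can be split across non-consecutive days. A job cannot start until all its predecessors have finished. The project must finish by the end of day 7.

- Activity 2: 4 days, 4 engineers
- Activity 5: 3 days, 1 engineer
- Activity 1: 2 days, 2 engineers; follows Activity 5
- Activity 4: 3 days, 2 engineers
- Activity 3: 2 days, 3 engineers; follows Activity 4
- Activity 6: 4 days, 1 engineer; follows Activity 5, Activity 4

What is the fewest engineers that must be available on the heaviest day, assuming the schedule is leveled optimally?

Early-start (Activity 2@1, Activity 5@1, Activity 1@4, Activity 4@1, Activity 3@4, Activity 6@4) gives peak 10: d1:7  d2:7  d3:7  d4:10  d5:6  d6:1  d7:1.
Shift Activity 3→5.
Schedule Activity 2@1, Activity 5@1, Activity 1@4, Activity 4@1, Activity 3@5, Activity 6@4: d1:7  d2:7  d3:7  d4:7  d5:6  d6:4  d7:1 — peak 7.

7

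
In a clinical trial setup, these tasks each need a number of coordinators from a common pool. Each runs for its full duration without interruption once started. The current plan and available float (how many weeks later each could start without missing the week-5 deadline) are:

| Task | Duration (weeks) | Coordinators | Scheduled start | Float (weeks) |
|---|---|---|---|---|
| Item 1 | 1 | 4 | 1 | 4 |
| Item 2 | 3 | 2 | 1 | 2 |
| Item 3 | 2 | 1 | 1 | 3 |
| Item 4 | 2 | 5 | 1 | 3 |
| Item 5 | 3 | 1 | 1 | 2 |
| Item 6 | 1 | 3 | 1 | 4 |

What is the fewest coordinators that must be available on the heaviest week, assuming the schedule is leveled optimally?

6

Early-start (Item 1@1, Item 2@1, Item 3@1, Item 4@1, Item 5@1, Item 6@1) gives peak 16: w1:16  w2:9  w3:3  w4:0  w5:0.
Shift Item 3→2, Item 4→4, Item 5→3, Item 6→2.
Schedule Item 1@1, Item 2@1, Item 3@2, Item 4@4, Item 5@3, Item 6@2: w1:6  w2:6  w3:4  w4:6  w5:6 — peak 6.
Total coordinator-weeks = 28 over 5 weeks ⇒ peak ≥ ⌈28/5⌉ = 6, so 6 is optimal.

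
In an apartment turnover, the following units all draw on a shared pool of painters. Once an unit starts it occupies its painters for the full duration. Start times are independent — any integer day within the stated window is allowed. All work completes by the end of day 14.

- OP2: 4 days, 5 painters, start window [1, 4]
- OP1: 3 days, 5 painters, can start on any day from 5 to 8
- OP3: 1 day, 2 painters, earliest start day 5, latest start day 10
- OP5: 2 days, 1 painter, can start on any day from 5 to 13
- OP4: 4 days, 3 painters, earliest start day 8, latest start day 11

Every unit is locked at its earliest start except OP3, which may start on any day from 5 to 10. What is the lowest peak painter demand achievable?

6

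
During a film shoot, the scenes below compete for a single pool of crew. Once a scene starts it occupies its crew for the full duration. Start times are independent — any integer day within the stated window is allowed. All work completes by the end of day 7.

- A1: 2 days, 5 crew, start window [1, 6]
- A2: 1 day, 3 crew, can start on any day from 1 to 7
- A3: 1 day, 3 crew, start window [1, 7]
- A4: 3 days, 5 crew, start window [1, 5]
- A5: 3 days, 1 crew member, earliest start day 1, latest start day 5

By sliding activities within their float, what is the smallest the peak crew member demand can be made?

6

Early-start (A1@1, A2@1, A3@1, A4@1, A5@1) gives peak 17: d1:17  d2:11  d3:6  d4:0  d5:0  d6:0  d7:0.
Shift A2→3, A3→3, A4→4, A5→4.
Schedule A1@1, A2@3, A3@3, A4@4, A5@4: d1:5  d2:5  d3:6  d4:6  d5:6  d6:6  d7:0 — peak 6.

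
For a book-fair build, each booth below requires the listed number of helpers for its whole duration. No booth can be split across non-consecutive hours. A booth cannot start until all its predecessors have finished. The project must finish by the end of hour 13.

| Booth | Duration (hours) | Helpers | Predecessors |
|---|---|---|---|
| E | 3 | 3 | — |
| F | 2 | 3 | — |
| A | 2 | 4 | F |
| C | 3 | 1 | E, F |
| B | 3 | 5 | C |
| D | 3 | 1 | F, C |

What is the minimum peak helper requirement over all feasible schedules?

6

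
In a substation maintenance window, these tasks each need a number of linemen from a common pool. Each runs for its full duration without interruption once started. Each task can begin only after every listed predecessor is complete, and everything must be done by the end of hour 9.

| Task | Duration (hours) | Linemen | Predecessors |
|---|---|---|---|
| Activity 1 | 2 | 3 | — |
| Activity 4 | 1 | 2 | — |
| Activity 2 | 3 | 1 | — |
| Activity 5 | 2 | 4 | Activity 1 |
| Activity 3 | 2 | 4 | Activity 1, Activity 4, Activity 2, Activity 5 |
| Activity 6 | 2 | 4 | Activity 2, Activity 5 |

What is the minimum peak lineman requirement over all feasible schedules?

4

Early-start (Activity 1@1, Activity 4@1, Activity 2@1, Activity 5@3, Activity 3@5, Activity 6@5) gives peak 8: h1:6  h2:4  h3:5  h4:4  h5:8  h6:8  h7:0  h8:0  h9:0.
Shift Activity 4→3, Activity 5→4, Activity 3→6, Activity 6→8.
Schedule Activity 1@1, Activity 4@3, Activity 2@1, Activity 5@4, Activity 3@6, Activity 6@8: h1:4  h2:4  h3:3  h4:4  h5:4  h6:4  h7:4  h8:4  h9:4 — peak 4.
Total lineman-hours = 35 over 9 hours ⇒ peak ≥ ⌈35/9⌉ = 4, so 4 is optimal.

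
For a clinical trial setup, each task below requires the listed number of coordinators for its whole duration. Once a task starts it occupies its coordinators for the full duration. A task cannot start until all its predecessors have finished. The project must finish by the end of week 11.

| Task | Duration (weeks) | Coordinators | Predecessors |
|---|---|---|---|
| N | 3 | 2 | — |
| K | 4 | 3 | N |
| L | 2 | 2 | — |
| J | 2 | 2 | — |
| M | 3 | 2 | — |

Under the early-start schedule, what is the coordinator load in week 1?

8

At early start, week 1 has: N, L, J, M.
Demand: 2 + 2 + 2 + 2 = 8.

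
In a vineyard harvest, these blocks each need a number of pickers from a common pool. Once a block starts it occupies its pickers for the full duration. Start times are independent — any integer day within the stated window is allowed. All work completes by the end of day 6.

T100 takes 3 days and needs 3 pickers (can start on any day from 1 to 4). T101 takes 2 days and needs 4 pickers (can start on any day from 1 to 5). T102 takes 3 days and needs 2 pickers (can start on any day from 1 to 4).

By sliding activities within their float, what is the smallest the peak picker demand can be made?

5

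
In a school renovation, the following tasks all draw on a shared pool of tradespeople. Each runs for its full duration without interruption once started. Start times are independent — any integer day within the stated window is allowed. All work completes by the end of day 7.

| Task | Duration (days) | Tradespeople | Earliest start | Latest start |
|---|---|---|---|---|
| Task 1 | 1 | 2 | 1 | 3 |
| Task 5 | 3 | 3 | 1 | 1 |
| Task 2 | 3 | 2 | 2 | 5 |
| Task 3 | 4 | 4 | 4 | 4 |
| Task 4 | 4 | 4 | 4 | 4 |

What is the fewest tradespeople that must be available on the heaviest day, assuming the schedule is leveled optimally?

Schedule Task 1@1, Task 5@1, Task 2@2, Task 3@4, Task 4@4: d1:5  d2:5  d3:5  d4:10  d5:8  d6:8  d7:8 — peak 10.
No arrangement of the 12 feasible schedules does better.

10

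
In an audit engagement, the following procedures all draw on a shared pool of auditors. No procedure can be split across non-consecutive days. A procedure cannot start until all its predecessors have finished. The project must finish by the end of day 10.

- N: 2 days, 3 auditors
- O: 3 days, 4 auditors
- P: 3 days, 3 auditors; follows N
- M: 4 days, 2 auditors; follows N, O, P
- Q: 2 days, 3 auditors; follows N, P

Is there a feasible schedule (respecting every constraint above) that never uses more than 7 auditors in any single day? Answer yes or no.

yes

Schedule N@1, O@1, P@3, M@6, Q@6: d1:7  d2:7  d3:7  d4:3  d5:3  d6:5  d7:5  d8:2  d9:2  d10:0 — peak 7 ≤ 7.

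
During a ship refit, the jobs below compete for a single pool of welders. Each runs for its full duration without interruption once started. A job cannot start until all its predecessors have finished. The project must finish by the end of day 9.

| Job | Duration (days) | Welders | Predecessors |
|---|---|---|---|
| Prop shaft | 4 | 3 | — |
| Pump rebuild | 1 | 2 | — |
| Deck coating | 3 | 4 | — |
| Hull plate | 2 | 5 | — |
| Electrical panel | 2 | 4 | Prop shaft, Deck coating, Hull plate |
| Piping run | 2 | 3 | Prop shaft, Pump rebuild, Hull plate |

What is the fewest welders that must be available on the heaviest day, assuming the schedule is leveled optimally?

7

Early-start (Prop shaft@1, Pump rebuild@1, Deck coating@1, Hull plate@1, Electrical panel@5, Piping run@5) gives peak 14: d1:14  d2:12  d3:7  d4:3  d5:7  d6:7  d7:0  d8:0  d9:0.
Shift Deck coating→2, Hull plate→5, Electrical panel→7, Piping run→7.
Schedule Prop shaft@1, Pump rebuild@1, Deck coating@2, Hull plate@5, Electrical panel@7, Piping run@7: d1:5  d2:7  d3:7  d4:7  d5:5  d6:5  d7:7  d8:7  d9:0 — peak 7.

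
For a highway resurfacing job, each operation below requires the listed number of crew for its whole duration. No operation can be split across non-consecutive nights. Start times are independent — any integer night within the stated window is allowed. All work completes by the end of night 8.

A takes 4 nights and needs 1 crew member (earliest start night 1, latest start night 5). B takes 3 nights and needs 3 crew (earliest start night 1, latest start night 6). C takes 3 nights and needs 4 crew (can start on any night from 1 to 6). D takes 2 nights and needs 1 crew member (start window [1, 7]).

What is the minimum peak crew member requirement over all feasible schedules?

Early-start (A@1, B@1, C@1, D@1) gives peak 9: n1:9  n2:9  n3:8  n4:1  n5:0  n6:0  n7:0  n8:0.
Shift C→6, D→4.
Schedule A@1, B@1, C@6, D@4: n1:4  n2:4  n3:4  n4:2  n5:1  n6:4  n7:4  n8:4 — peak 4.
Total crew member-nights = 27 over 8 nights ⇒ peak ≥ ⌈27/8⌉ = 4, so 4 is optimal.

4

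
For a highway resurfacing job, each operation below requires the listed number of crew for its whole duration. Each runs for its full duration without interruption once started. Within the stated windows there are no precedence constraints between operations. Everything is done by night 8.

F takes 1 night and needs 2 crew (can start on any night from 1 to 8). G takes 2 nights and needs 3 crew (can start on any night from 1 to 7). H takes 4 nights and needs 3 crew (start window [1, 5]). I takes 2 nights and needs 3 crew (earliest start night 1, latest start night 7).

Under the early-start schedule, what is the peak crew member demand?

Early-start schedule: F@1, G@1, H@1, I@1.
Load per night: night 1: 11, night 2: 9, night 3: 3, night 4: 3, night 5: 0, night 6: 0, night 7: 0, night 8: 0.
Peak is 11.

11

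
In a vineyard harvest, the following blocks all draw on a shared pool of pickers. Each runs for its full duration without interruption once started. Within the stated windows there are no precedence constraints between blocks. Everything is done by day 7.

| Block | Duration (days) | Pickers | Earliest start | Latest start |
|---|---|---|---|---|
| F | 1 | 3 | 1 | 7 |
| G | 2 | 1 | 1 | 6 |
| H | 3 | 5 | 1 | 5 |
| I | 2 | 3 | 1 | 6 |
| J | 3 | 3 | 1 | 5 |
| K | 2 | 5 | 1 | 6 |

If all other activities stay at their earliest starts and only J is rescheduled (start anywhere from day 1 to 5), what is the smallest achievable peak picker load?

J@1: d1:20  d2:17  d3:8  d4:0  d5:0  d6:0  d7:0 → peak 20
J@2: d1:17  d2:17  d3:8  d4:3  d5:0  d6:0  d7:0 → peak 17
J@3: d1:17  d2:14  d3:8  d4:3  d5:3  d6:0  d7:0 → peak 17
J@4: d1:17  d2:14  d3:5  d4:3  d5:3  d6:3  d7:0 → peak 17
J@5: d1:17  d2:14  d3:5  d4:0  d5:3  d6:3  d7:3 → peak 17
Best is J@2, peak 17.

17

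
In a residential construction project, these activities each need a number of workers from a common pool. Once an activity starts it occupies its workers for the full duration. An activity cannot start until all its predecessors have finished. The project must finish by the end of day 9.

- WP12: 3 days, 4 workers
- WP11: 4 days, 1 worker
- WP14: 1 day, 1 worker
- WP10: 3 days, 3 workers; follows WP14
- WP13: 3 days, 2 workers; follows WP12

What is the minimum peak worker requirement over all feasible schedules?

Early-start (WP12@1, WP11@1, WP14@1, WP10@2, WP13@4) gives peak 8: d1:6  d2:8  d3:8  d4:6  d5:2  d6:2  d7:0  d8:0  d9:0.
Shift WP11→4, WP14→4, WP10→7.
Schedule WP12@1, WP11@4, WP14@4, WP10@7, WP13@4: d1:4  d2:4  d3:4  d4:4  d5:3  d6:3  d7:4  d8:3  d9:3 — peak 4.
Total worker-days = 32 over 9 days ⇒ peak ≥ ⌈32/9⌉ = 4, so 4 is optimal.

4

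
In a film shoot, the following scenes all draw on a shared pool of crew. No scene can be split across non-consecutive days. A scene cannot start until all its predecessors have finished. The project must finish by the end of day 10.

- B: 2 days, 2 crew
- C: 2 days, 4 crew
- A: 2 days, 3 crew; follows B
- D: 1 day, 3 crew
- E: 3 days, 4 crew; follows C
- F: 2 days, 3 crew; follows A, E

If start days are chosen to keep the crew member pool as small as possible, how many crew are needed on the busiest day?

6

Early-start (B@1, C@1, A@3, D@1, E@3, F@6) gives peak 9: d1:9  d2:6  d3:7  d4:7  d5:4  d6:3  d7:3  d8:0  d9:0  d10:0.
Shift D→3, E→5, F→8.
Schedule B@1, C@1, A@3, D@3, E@5, F@8: d1:6  d2:6  d3:6  d4:3  d5:4  d6:4  d7:4  d8:3  d9:3  d10:0 — peak 6.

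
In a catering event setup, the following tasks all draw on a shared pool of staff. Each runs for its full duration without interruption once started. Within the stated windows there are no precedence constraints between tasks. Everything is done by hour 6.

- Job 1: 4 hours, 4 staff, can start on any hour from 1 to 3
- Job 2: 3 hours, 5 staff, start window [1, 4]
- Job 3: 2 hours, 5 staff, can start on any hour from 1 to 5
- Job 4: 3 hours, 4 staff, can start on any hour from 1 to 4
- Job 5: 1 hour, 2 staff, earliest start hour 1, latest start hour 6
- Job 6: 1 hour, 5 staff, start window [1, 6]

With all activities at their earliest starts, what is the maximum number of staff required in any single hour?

25

Early-start schedule: Job 1@1, Job 2@1, Job 3@1, Job 4@1, Job 5@1, Job 6@1.
Load per hour: hour 1: 25, hour 2: 18, hour 3: 13, hour 4: 4, hour 5: 0, hour 6: 0.
Peak is 25.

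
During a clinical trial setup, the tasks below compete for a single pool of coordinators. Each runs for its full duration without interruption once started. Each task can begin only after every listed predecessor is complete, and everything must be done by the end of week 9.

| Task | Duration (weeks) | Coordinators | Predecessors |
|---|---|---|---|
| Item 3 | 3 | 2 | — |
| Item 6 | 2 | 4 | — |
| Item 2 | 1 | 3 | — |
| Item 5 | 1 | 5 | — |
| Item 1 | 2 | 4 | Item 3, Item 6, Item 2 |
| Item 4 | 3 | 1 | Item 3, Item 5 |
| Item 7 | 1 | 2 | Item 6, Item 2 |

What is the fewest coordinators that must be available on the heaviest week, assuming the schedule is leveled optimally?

5

Early-start (Item 3@1, Item 6@1, Item 2@1, Item 5@1, Item 1@4, Item 4@4, Item 7@3) gives peak 14: w1:14  w2:6  w3:4  w4:5  w5:5  w6:1  w7:0  w8:0  w9:0.
Shift Item 6→4, Item 5→6, Item 1→7, Item 4→7, Item 7→9.
Schedule Item 3@1, Item 6@4, Item 2@1, Item 5@6, Item 1@7, Item 4@7, Item 7@9: w1:5  w2:2  w3:2  w4:4  w5:4  w6:5  w7:5  w8:5  w9:3 — peak 5.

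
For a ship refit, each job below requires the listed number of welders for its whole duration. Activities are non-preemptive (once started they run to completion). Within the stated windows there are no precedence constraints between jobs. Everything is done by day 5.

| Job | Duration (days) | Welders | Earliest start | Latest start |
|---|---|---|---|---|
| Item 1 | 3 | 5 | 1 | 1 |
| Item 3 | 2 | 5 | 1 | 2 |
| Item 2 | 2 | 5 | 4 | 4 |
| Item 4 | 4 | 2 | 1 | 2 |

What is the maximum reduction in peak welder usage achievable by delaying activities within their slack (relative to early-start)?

0

Early-start peak: d1:12  d2:12  d3:7  d4:7  d5:5 ⇒ 12.
Leveled (Item 1@1, Item 3@1, Item 2@4, Item 4@1): d1:12  d2:12  d3:7  d4:7  d5:5 ⇒ 12.
Reduction 12 − 12 = 0.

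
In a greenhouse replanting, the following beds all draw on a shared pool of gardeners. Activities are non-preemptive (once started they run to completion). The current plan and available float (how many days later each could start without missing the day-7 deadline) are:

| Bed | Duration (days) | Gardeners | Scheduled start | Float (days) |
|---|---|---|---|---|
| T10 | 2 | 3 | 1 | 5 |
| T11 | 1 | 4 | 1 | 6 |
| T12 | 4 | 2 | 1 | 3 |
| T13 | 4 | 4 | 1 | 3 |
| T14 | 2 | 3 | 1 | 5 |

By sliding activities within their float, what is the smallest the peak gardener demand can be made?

6

Early-start (T10@1, T11@1, T12@1, T13@1, T14@1) gives peak 16: d1:16  d2:12  d3:6  d4:6  d5:0  d6:0  d7:0.
Shift T11→3, T12→3, T13→4.
Schedule T10@1, T11@3, T12@3, T13@4, T14@1: d1:6  d2:6  d3:6  d4:6  d5:6  d6:6  d7:4 — peak 6.
Total gardener-days = 40 over 7 days ⇒ peak ≥ ⌈40/7⌉ = 6, so 6 is optimal.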